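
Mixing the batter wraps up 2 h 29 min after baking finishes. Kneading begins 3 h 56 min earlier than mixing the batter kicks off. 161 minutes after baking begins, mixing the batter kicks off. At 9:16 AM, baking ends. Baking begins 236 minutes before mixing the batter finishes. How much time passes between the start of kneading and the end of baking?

Mixing the batter ends at 9:16 AM + 149 min = 11:45 AM.
Baking starts at 11:45 AM − 236 min = 7:49 AM.
Mixing the batter starts at 7:49 AM + 161 min = 10:30 AM.
Kneading starts at 10:30 AM − 236 min = 6:34 AM.
From 6:34 AM to 9:16 AM is 162 minutes.

162 minutes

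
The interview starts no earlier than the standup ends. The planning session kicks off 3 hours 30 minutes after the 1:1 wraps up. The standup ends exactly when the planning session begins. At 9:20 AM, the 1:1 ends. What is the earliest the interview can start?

The planning session starts at 9:20 AM + 210 min = 12:50 PM.
So the standup ends at 12:50 PM.
The interview is bounded by the standup, so the earliest it can start is 12:50 PM.

12:50 PM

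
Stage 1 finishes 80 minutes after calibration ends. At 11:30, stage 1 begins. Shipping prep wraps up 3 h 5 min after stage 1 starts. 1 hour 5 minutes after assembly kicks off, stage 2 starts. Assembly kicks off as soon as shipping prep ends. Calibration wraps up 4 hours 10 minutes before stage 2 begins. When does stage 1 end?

Shipping prep ends at 11:30 + 185 min = 14:35.
So assembly starts at 14:35.
Stage 2 starts at 14:35 + 65 min = 15:40.
Calibration ends at 15:40 − 250 min = 11:30.
Stage 1 ends at 11:30 + 80 min = 12:50.

12:50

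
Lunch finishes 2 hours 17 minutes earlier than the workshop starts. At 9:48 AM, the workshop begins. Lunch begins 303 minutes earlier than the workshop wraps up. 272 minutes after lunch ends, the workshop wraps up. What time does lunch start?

Lunch ends at 9:48 AM − 137 min = 7:31 AM.
The workshop ends at 7:31 AM + 272 min = 12:03 PM.
Lunch starts at 12:03 PM − 303 min = 7:00 AM.

7:00 AM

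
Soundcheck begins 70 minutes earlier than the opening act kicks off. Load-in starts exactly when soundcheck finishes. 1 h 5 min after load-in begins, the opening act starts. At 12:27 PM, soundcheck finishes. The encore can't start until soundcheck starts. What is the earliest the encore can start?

12:22 PM

Load-in starts at 12:27 PM.
The opening act starts at 12:27 PM + 65 min = 1:32 PM.
Soundcheck starts at 1:32 PM − 70 min = 12:22 PM.
The encore is bounded by soundcheck, so the earliest it can start is 12:22 PM.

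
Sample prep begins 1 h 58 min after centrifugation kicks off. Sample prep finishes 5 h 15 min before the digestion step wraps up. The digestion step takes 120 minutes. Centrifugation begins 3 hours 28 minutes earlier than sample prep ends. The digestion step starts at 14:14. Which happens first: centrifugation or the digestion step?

The digestion step ends at 14:14 + 120 min = 16:14.
Sample prep ends at 16:14 − 315 min = 10:59.
Centrifugation starts at 10:59 − 208 min = 07:31.
Centrifugation starts at 07:31 and the digestion step starts at 14:14, so centrifugation is first.

centrifugation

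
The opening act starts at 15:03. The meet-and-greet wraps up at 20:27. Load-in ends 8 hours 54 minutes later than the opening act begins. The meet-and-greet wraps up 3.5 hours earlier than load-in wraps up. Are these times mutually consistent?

Load-in ends at 15:03 + 534 min = 23:57.
The meet-and-greet ends at 23:57 − 210 min = 20:27.
That matches the stated 20:27, so the schedule is consistent.

Yes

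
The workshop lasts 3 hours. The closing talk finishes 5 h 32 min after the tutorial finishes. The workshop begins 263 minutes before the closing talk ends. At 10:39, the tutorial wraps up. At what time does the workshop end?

The closing talk ends at 10:39 + 332 min = 16:11.
The workshop starts at 16:11 − 263 min = 11:48.
The workshop ends at 11:48 + 180 min = 14:48.

14:48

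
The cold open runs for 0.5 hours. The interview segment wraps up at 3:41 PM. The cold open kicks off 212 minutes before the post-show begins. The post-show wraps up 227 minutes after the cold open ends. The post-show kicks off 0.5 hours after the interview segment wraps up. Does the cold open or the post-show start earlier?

The post-show starts at 3:41 PM + 30 min = 4:11 PM.
The cold open starts at 4:11 PM − 212 min = 12:39 PM.
The cold open starts at 12:39 PM and the post-show starts at 4:11 PM, so the cold open is first.

the cold open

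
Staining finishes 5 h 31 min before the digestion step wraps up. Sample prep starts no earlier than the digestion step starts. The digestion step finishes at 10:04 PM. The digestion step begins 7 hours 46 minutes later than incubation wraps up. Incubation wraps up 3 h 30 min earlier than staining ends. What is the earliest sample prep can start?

Staining ends at 10:04 PM − 331 min = 4:33 PM.
Incubation ends at 4:33 PM − 210 min = 1:03 PM.
The digestion step starts at 1:03 PM + 466 min = 8:49 PM.
Sample prep is bounded by the digestion step, so the earliest it can start is 8:49 PM.

8:49 PM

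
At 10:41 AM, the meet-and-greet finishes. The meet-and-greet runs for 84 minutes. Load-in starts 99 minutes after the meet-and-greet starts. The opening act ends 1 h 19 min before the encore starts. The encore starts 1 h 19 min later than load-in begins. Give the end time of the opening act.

The meet-and-greet starts at 10:41 AM − 84 min = 9:17 AM.
Load-in starts at 9:17 AM + 99 min = 10:56 AM.
The encore starts at 10:56 AM + 79 min = 12:15 PM.
The opening act ends at 12:15 PM − 79 min = 10:56 AM.

10:56 AM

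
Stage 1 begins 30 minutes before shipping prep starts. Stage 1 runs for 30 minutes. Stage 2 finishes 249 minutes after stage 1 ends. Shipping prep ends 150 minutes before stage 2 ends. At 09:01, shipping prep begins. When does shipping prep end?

Stage 1 starts at 09:01 − 30 min = 08:31.
Stage 1 ends at 08:31 + 30 min = 09:01.
Stage 2 ends at 09:01 + 249 min = 13:10.
Shipping prep ends at 13:10 − 150 min = 10:40.

10:40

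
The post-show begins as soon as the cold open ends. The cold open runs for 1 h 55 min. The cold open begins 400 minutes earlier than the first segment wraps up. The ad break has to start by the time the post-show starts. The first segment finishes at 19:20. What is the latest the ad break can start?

The cold open starts at 19:20 − 400 min = 12:40.
The cold open ends at 12:40 + 115 min = 14:35.
So the post-show starts at 14:35.
The ad break is bounded by the post-show, so the latest it can start is 14:35.

14:35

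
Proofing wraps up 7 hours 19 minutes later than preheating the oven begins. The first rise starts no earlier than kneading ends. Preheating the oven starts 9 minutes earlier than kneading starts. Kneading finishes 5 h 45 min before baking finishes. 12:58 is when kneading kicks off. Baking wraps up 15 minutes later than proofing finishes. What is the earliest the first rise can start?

Preheating the oven starts at 12:58 − 9 min = 12:49.
Proofing ends at 12:49 + 439 min = 20:08.
Baking ends at 20:08 + 15 min = 20:23.
Kneading ends at 20:23 − 345 min = 14:38.
The first rise is bounded by kneading, so the earliest it can start is 14:38.

14:38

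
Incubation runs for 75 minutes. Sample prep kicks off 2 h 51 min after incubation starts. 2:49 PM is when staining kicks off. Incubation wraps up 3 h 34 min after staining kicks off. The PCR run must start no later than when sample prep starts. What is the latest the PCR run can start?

7:59 PM

Incubation ends at 2:49 PM + 214 min = 6:23 PM.
Incubation starts at 6:23 PM − 75 min = 5:08 PM.
Sample prep starts at 5:08 PM + 171 min = 7:59 PM.
The PCR run is bounded by sample prep, so the latest it can start is 7:59 PM.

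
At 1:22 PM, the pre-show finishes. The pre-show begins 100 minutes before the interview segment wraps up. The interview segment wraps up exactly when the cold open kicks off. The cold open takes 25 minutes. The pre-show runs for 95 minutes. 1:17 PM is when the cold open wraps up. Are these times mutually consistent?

The cold open starts at 1:17 PM − 25 min = 12:52 PM.
So the interview segment ends at 12:52 PM.
The pre-show starts at 12:52 PM − 100 min = 11:12 AM.
The pre-show ends at 11:12 AM + 95 min = 12:47 PM.
But the pre-show is also said to end at 1:22 PM — a 35-minute conflict.

No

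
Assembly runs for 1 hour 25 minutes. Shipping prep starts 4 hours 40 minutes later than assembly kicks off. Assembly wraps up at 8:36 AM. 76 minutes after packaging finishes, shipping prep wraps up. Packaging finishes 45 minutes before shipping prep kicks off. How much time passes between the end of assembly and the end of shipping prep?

Assembly starts at 8:36 AM − 85 min = 7:11 AM.
Shipping prep starts at 7:11 AM + 280 min = 11:51 AM.
Packaging ends at 11:51 AM − 45 min = 11:06 AM.
Shipping prep ends at 11:06 AM + 76 min = 12:22 PM.
From 8:36 AM to 12:22 PM is 3 hours 46 minutes.

3 hours 46 minutes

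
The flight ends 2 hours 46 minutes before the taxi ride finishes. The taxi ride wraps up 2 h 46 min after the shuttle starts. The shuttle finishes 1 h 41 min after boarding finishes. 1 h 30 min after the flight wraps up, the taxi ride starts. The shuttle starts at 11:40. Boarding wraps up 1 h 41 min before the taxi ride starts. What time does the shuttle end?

The taxi ride ends at 11:40 + 166 min = 14:26.
The flight ends at 14:26 − 166 min = 11:40.
The taxi ride starts at 11:40 + 90 min = 13:10.
Boarding ends at 13:10 − 101 min = 11:29.
The shuttle ends at 11:29 + 101 min = 13:10.

13:10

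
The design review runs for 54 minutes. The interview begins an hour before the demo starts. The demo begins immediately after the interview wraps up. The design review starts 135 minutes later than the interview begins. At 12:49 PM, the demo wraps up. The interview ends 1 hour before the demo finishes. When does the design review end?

The interview ends at 12:49 PM − 60 min = 11:49 AM.
So the demo starts at 11:49 AM.
The interview starts at 11:49 AM − 60 min = 10:49 AM.
The design review starts at 10:49 AM + 135 min = 1:04 PM.
The design review ends at 1:04 PM + 54 min = 1:58 PM.

1:58 PM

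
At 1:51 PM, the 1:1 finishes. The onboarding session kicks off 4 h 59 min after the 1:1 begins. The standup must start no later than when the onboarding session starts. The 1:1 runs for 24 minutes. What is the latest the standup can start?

6:26 PM

The 1:1 starts at 1:51 PM − 24 min = 1:27 PM.
The onboarding session starts at 1:27 PM + 299 min = 6:26 PM.
The standup is bounded by the onboarding session, so the latest it can start is 6:26 PM.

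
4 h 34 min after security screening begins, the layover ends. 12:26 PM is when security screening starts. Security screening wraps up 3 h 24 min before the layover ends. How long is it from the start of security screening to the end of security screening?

70 minutes

The layover ends at 12:26 PM + 274 min = 5:00 PM.
Security screening ends at 5:00 PM − 204 min = 1:36 PM.
From 12:26 PM to 1:36 PM is 70 minutes.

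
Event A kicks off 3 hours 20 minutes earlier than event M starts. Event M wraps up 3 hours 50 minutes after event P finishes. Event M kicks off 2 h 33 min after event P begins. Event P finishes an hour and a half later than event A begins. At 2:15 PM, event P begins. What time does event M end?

Event M starts at 2:15 PM + 153 min = 4:48 PM.
Event A starts at 4:48 PM − 200 min = 1:28 PM.
Event P ends at 1:28 PM + 90 min = 2:58 PM.
Event M ends at 2:58 PM + 230 min = 6:48 PM.

6:48 PM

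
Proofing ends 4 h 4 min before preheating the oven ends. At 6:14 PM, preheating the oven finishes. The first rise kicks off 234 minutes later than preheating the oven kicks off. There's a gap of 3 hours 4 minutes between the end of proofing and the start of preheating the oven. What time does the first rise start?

Proofing ends at 6:14 PM − 244 min = 2:10 PM.
Preheating the oven starts at 2:10 PM + 184 min = 5:14 PM.
The first rise starts at 5:14 PM + 234 min = 9:08 PM.

9:08 PM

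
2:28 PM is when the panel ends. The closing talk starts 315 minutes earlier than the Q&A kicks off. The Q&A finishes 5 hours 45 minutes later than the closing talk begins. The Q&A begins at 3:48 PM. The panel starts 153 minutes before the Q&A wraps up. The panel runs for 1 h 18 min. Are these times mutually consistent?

The closing talk starts at 3:48 PM − 315 min = 10:33 AM.
The Q&A ends at 10:33 AM + 345 min = 4:18 PM.
The panel starts at 4:18 PM − 153 min = 1:45 PM.
The panel ends at 1:45 PM + 78 min = 3:03 PM.
But the panel is also said to end at 2:28 PM — a 35-minute conflict.

No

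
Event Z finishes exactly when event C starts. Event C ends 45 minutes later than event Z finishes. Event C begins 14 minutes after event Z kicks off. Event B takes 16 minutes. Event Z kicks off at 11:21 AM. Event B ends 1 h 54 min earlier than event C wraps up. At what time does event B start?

Event C starts at 11:21 AM + 14 min = 11:35 AM.
So event Z ends at 11:35 AM.
Event C ends at 11:35 AM + 45 min = 12:20 PM.
Event B ends at 12:20 PM − 114 min = 10:26 AM.
Event B starts at 10:26 AM − 16 min = 10:10 AM.

10:10 AM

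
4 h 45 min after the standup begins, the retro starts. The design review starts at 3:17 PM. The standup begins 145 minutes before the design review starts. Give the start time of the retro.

5:37 PM

The standup starts at 3:17 PM − 145 min = 12:52 PM.
The retro starts at 12:52 PM + 285 min = 5:37 PM.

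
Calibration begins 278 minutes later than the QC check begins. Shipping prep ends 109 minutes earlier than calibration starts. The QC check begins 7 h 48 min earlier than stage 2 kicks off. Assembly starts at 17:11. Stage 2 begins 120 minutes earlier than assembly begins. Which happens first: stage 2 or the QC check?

the QC check

Stage 2 starts at 17:11 − 120 min = 15:11.
The QC check starts at 15:11 − 468 min = 07:23.
Stage 2 starts at 15:11 and the QC check starts at 07:23, so the QC check is first.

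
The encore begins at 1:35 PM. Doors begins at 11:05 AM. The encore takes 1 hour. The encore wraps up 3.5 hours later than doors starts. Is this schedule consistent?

The encore ends at 11:05 AM + 210 min = 2:35 PM.
The encore starts at 2:35 PM − 60 min = 1:35 PM.
That matches the stated 1:35 PM, so the schedule is consistent.

Yes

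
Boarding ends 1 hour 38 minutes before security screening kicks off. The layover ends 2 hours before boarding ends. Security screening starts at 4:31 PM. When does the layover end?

Boarding ends at 4:31 PM − 98 min = 2:53 PM.
The layover ends at 2:53 PM − 120 min = 12:53 PM.

12:53 PM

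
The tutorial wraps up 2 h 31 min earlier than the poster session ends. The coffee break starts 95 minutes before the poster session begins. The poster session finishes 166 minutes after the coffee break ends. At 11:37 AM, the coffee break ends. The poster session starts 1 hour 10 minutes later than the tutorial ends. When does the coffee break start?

The poster session ends at 11:37 AM + 166 min = 2:23 PM.
The tutorial ends at 2:23 PM − 151 min = 11:52 AM.
The poster session starts at 11:52 AM + 70 min = 1:02 PM.
The coffee break starts at 1:02 PM − 95 min = 11:27 AM.

11:27 AM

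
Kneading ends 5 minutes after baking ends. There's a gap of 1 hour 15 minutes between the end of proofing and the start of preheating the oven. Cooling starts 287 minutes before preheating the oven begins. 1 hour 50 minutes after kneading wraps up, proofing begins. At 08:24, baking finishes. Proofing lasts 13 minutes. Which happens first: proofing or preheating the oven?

proofing

Kneading ends at 08:24 + 5 min = 08:29.
Proofing starts at 08:29 + 110 min = 10:19.
Proofing ends at 10:19 + 13 min = 10:32.
Preheating the oven starts at 10:32 + 75 min = 11:47.
Proofing starts at 10:19 and preheating the oven starts at 11:47, so proofing is first.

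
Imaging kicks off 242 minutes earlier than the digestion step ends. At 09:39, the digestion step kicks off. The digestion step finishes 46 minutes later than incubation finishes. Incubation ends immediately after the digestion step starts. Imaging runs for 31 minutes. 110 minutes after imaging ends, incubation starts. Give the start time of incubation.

08:44

Incubation ends at 09:39.
The digestion step ends at 09:39 + 46 min = 10:25.
Imaging starts at 10:25 − 242 min = 06:23.
Imaging ends at 06:23 + 31 min = 06:54.
Incubation starts at 06:54 + 110 min = 08:44.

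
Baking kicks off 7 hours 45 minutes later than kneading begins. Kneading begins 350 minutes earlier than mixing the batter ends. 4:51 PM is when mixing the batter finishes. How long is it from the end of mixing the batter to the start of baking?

Kneading starts at 4:51 PM − 350 min = 11:01 AM.
Baking starts at 11:01 AM + 465 min = 6:46 PM.
From 4:51 PM to 6:46 PM is 1 h 55 min.

1 h 55 min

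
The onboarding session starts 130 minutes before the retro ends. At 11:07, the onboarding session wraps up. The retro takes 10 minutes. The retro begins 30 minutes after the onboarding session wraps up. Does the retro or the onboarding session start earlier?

the onboarding session

The retro starts at 11:07 + 30 min = 11:37.
The retro ends at 11:37 + 10 min = 11:47.
The onboarding session starts at 11:47 − 130 min = 09:37.
The retro starts at 11:37 and the onboarding session starts at 09:37, so the onboarding session is first.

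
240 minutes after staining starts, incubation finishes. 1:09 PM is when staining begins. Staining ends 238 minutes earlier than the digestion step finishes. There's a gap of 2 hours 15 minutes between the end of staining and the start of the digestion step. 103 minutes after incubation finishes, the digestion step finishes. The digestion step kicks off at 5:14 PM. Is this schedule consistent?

No

Incubation ends at 1:09 PM + 240 min = 5:09 PM.
The digestion step ends at 5:09 PM + 103 min = 6:52 PM.
Staining ends at 6:52 PM − 238 min = 2:54 PM.
The digestion step starts at 2:54 PM + 135 min = 5:09 PM.
But the digestion step is also said to start at 5:14 PM — a 5-minute conflict.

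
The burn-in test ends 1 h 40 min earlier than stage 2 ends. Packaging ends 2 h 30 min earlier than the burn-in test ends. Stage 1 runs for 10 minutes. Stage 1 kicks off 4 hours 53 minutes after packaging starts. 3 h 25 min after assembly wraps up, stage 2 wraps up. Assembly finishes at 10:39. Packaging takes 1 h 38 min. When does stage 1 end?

Stage 2 ends at 10:39 + 205 min = 14:04.
The burn-in test ends at 14:04 − 100 min = 12:24.
Packaging ends at 12:24 − 150 min = 09:54.
Packaging starts at 09:54 − 98 min = 08:16.
Stage 1 starts at 08:16 + 293 min = 13:09.
Stage 1 ends at 13:09 + 10 min = 13:19.

13:19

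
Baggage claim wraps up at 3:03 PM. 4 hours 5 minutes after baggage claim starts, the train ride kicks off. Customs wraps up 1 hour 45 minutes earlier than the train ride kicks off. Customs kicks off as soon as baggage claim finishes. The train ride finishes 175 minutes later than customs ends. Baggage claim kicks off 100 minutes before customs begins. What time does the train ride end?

6:38 PM

Customs starts at 3:03 PM.
Baggage claim starts at 3:03 PM − 100 min = 1:23 PM.
The train ride starts at 1:23 PM + 245 min = 5:28 PM.
Customs ends at 5:28 PM − 105 min = 3:43 PM.
The train ride ends at 3:43 PM + 175 min = 6:38 PM.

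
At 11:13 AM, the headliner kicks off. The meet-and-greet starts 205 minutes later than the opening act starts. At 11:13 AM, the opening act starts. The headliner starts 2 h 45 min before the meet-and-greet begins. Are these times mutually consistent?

The meet-and-greet starts at 11:13 AM + 205 min = 2:38 PM.
The headliner starts at 2:38 PM − 165 min = 11:53 AM.
But the headliner is also said to start at 11:13 AM — a 40-minute conflict.

No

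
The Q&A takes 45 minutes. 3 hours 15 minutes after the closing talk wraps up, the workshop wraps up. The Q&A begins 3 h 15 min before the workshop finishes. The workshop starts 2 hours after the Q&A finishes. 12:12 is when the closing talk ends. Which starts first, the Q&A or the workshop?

The workshop ends at 12:12 + 195 min = 15:27.
The Q&A starts at 15:27 − 195 min = 12:12.
The Q&A ends at 12:12 + 45 min = 12:57.
The workshop starts at 12:57 + 120 min = 14:57.
The Q&A starts at 12:12 and the workshop starts at 14:57, so the Q&A is first.

the Q&A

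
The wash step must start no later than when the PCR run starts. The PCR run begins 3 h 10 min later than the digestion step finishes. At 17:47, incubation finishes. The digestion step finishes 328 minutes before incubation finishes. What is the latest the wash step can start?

The digestion step ends at 17:47 − 328 min = 12:19.
The PCR run starts at 12:19 + 190 min = 15:29.
The wash step is bounded by the PCR run, so the latest it can start is 15:29.

15:29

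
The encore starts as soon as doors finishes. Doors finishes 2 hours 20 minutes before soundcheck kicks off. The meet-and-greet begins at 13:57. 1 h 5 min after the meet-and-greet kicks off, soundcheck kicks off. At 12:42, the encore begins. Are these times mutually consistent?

Soundcheck starts at 13:57 + 65 min = 15:02.
Doors ends at 15:02 − 140 min = 12:42.
So the encore starts at 12:42.
That matches the stated 12:42, so the schedule is consistent.

Yes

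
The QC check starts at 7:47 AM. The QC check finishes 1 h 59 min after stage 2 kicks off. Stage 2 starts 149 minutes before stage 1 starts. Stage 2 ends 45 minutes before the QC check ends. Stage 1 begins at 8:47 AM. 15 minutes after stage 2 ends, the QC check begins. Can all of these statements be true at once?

Yes

Stage 2 starts at 8:47 AM − 149 min = 6:18 AM.
The QC check ends at 6:18 AM + 119 min = 8:17 AM.
Stage 2 ends at 8:17 AM − 45 min = 7:32 AM.
The QC check starts at 7:32 AM + 15 min = 7:47 AM.
That matches the stated 7:47 AM, so the schedule is consistent.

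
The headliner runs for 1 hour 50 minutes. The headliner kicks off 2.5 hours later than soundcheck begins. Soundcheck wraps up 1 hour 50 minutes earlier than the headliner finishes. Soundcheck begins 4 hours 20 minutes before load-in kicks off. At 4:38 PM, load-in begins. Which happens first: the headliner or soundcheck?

Soundcheck starts at 4:38 PM − 260 min = 12:18 PM.
The headliner starts at 12:18 PM + 150 min = 2:48 PM.
The headliner starts at 2:48 PM and soundcheck starts at 12:18 PM, so soundcheck is first.

soundcheck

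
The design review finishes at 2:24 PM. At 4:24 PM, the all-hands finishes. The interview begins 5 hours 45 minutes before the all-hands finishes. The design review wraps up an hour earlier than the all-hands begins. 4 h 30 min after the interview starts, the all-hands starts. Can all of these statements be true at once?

The interview starts at 4:24 PM − 345 min = 10:39 AM.
The all-hands starts at 10:39 AM + 270 min = 3:09 PM.
The design review ends at 3:09 PM − 60 min = 2:09 PM.
But the design review is also said to end at 2:24 PM — a 15-minute conflict.

No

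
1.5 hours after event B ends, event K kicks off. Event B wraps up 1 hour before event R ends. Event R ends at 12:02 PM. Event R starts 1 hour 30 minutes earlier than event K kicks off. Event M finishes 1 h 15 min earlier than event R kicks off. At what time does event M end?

Event B ends at 12:02 PM − 60 min = 11:02 AM.
Event K starts at 11:02 AM + 90 min = 12:32 PM.
Event R starts at 12:32 PM − 90 min = 11:02 AM.
Event M ends at 11:02 AM − 75 min = 9:47 AM.

9:47 AM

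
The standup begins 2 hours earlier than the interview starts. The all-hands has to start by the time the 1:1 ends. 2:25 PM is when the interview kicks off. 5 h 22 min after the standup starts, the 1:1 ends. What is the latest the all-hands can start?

5:47 PM

The standup starts at 2:25 PM − 120 min = 12:25 PM.
The 1:1 ends at 12:25 PM + 322 min = 5:47 PM.
The all-hands is bounded by the 1:1, so the latest it can start is 5:47 PM.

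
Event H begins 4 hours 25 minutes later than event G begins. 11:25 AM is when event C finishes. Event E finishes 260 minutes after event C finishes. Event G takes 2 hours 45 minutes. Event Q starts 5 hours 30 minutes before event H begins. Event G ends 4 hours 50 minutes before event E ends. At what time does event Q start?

Event E ends at 11:25 AM + 260 min = 3:45 PM.
Event G ends at 3:45 PM − 290 min = 10:55 AM.
Event G starts at 10:55 AM − 165 min = 8:10 AM.
Event H starts at 8:10 AM + 265 min = 12:35 PM.
Event Q starts at 12:35 PM − 330 min = 7:05 AM.

7:05 AM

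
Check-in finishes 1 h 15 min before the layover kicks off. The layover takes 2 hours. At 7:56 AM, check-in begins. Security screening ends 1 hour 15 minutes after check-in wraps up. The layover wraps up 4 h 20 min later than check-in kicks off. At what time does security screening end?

The layover ends at 7:56 AM + 260 min = 12:16 PM.
The layover starts at 12:16 PM − 120 min = 10:16 AM.
Check-in ends at 10:16 AM − 75 min = 9:01 AM.
Security screening ends at 9:01 AM + 75 min = 10:16 AM.

10:16 AM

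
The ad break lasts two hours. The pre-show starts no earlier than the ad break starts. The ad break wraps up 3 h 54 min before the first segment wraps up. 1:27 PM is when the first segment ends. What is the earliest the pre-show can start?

The ad break ends at 1:27 PM − 234 min = 9:33 AM.
The ad break starts at 9:33 AM − 120 min = 7:33 AM.
The pre-show is bounded by the ad break, so the earliest it can start is 7:33 AM.

7:33 AM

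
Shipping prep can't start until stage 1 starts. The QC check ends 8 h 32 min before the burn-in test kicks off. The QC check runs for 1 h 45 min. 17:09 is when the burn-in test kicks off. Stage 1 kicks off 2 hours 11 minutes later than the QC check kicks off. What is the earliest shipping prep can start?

09:03

The QC check ends at 17:09 − 512 min = 08:37.
The QC check starts at 08:37 − 105 min = 06:52.
Stage 1 starts at 06:52 + 131 min = 09:03.
Shipping prep is bounded by stage 1, so the earliest it can start is 09:03.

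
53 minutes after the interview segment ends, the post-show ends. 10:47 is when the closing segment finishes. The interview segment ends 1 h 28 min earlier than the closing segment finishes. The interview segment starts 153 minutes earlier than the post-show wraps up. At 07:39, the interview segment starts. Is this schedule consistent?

The interview segment ends at 10:47 − 88 min = 09:19.
The post-show ends at 09:19 + 53 min = 10:12.
The interview segment starts at 10:12 − 153 min = 07:39.
That matches the stated 07:39, so the schedule is consistent.

Yes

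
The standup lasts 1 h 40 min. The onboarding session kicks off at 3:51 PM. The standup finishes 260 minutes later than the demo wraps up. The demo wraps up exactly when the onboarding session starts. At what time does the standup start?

The demo ends at 3:51 PM.
The standup ends at 3:51 PM + 260 min = 8:11 PM.
The standup starts at 8:11 PM − 100 min = 6:31 PM.

6:31 PM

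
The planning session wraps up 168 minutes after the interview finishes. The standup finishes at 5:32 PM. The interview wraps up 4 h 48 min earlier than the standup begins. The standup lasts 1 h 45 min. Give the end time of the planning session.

The standup starts at 5:32 PM − 105 min = 3:47 PM.
The interview ends at 3:47 PM − 288 min = 10:59 AM.
The planning session ends at 10:59 AM + 168 min = 1:47 PM.

1:47 PM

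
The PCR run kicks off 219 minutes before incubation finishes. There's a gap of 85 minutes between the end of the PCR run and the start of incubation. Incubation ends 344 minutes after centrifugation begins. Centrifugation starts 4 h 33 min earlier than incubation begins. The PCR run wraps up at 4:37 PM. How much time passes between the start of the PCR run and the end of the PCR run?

Incubation starts at 4:37 PM + 85 min = 6:02 PM.
Centrifugation starts at 6:02 PM − 273 min = 1:29 PM.
Incubation ends at 1:29 PM + 344 min = 7:13 PM.
The PCR run starts at 7:13 PM − 219 min = 3:34 PM.
From 3:34 PM to 4:37 PM is 1 hour 3 minutes.

1 hour 3 minutes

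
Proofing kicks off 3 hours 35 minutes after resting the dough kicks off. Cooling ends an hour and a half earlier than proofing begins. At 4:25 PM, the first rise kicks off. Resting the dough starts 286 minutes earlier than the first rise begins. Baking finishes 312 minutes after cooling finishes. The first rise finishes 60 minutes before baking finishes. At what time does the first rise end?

5:56 PM

Resting the dough starts at 4:25 PM − 286 min = 11:39 AM.
Proofing starts at 11:39 AM + 215 min = 3:14 PM.
Cooling ends at 3:14 PM − 90 min = 1:44 PM.
Baking ends at 1:44 PM + 312 min = 6:56 PM.
The first rise ends at 6:56 PM − 60 min = 5:56 PM.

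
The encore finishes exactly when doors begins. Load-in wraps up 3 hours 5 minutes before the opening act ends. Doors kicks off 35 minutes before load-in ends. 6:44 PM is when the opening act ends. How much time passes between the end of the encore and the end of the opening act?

Load-in ends at 6:44 PM − 185 min = 3:39 PM.
Doors starts at 3:39 PM − 35 min = 3:04 PM.
So the encore ends at 3:04 PM.
From 3:04 PM to 6:44 PM is 3 h 40 min.

3 h 40 min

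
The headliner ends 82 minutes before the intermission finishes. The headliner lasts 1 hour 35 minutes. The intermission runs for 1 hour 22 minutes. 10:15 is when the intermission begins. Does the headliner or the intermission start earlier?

the headliner

The intermission ends at 10:15 + 82 min = 11:37.
The headliner ends at 11:37 − 82 min = 10:15.
The headliner starts at 10:15 − 95 min = 08:40.
The headliner starts at 08:40 and the intermission starts at 10:15, so the headliner is first.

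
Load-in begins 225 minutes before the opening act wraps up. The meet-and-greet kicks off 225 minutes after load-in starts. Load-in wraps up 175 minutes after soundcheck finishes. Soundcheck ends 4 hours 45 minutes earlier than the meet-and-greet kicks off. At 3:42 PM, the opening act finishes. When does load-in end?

Load-in starts at 3:42 PM − 225 min = 11:57 AM.
The meet-and-greet starts at 11:57 AM + 225 min = 3:42 PM.
Soundcheck ends at 3:42 PM − 285 min = 10:57 AM.
Load-in ends at 10:57 AM + 175 min = 1:52 PM.

1:52 PM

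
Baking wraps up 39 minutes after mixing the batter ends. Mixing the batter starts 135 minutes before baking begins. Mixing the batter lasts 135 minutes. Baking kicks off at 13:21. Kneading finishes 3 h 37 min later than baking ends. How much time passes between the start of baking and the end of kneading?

Mixing the batter starts at 13:21 − 135 min = 11:06.
Mixing the batter ends at 11:06 + 135 min = 13:21.
Baking ends at 13:21 + 39 min = 14:00.
Kneading ends at 14:00 + 217 min = 17:37.
From 13:21 to 17:37 is 4 hours 16 minutes.

4 hours 16 minutes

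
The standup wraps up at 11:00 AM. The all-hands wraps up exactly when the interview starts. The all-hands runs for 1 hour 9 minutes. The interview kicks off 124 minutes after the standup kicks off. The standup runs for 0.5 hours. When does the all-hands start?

The standup starts at 11:00 AM − 30 min = 10:30 AM.
The interview starts at 10:30 AM + 124 min = 12:34 PM.
So the all-hands ends at 12:34 PM.
The all-hands starts at 12:34 PM − 69 min = 11:25 AM.

11:25 AM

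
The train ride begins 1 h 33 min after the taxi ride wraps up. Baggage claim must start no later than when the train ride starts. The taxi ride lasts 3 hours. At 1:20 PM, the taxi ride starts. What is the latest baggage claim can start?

5:53 PM

The taxi ride ends at 1:20 PM + 180 min = 4:20 PM.
The train ride starts at 4:20 PM + 93 min = 5:53 PM.
Baggage claim is bounded by the train ride, so the latest it can start is 5:53 PM.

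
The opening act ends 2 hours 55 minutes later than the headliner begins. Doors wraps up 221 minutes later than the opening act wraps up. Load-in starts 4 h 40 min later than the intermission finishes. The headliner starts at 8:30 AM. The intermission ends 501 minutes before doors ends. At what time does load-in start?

11:25 AM

The opening act ends at 8:30 AM + 175 min = 11:25 AM.
Doors ends at 11:25 AM + 221 min = 3:06 PM.
The intermission ends at 3:06 PM − 501 min = 6:45 AM.
Load-in starts at 6:45 AM + 280 min = 11:25 AM.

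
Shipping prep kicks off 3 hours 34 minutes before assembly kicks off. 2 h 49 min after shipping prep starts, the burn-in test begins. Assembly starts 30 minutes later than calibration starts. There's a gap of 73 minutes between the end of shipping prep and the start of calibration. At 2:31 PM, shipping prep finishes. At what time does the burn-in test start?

3:29 PM

Calibration starts at 2:31 PM + 73 min = 3:44 PM.
Assembly starts at 3:44 PM + 30 min = 4:14 PM.
Shipping prep starts at 4:14 PM − 214 min = 12:40 PM.
The burn-in test starts at 12:40 PM + 169 min = 3:29 PM.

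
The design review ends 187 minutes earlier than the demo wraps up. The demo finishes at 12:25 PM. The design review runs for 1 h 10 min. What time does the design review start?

8:08 AM

The design review ends at 12:25 PM − 187 min = 9:18 AM.
The design review starts at 9:18 AM − 70 min = 8:08 AM.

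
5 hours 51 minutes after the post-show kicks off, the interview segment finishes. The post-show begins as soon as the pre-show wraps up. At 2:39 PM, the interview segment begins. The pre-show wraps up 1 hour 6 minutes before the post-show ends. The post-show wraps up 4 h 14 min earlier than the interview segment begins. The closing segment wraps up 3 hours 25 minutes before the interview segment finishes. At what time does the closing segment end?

11:45 AM

The post-show ends at 2:39 PM − 254 min = 10:25 AM.
The pre-show ends at 10:25 AM − 66 min = 9:19 AM.
So the post-show starts at 9:19 AM.
The interview segment ends at 9:19 AM + 351 min = 3:10 PM.
The closing segment ends at 3:10 PM − 205 min = 11:45 AM.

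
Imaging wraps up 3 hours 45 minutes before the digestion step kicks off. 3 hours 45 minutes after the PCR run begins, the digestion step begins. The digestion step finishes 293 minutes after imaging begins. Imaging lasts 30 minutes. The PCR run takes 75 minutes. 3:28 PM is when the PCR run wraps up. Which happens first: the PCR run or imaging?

imaging

The PCR run starts at 3:28 PM − 75 min = 2:13 PM.
The digestion step starts at 2:13 PM + 225 min = 5:58 PM.
Imaging ends at 5:58 PM − 225 min = 2:13 PM.
Imaging starts at 2:13 PM − 30 min = 1:43 PM.
The PCR run starts at 2:13 PM and imaging starts at 1:43 PM, so imaging is first.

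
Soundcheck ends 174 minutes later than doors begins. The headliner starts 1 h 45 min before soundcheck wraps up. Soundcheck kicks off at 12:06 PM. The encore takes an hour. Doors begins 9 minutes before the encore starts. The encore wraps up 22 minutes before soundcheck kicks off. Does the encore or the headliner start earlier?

The encore ends at 12:06 PM − 22 min = 11:44 AM.
The encore starts at 11:44 AM − 60 min = 10:44 AM.
Doors starts at 10:44 AM − 9 min = 10:35 AM.
Soundcheck ends at 10:35 AM + 174 min = 1:29 PM.
The headliner starts at 1:29 PM − 105 min = 11:44 AM.
The encore starts at 10:44 AM and the headliner starts at 11:44 AM, so the encore is first.

the encore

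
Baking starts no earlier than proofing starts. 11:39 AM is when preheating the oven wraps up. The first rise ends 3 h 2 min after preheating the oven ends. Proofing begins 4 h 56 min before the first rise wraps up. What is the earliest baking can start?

The first rise ends at 11:39 AM + 182 min = 2:41 PM.
Proofing starts at 2:41 PM − 296 min = 9:45 AM.
Baking is bounded by proofing, so the earliest it can start is 9:45 AM.

9:45 AM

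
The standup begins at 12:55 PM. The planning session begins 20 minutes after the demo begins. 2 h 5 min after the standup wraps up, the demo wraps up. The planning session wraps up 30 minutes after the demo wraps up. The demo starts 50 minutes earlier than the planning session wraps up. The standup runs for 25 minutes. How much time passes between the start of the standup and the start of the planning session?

The standup ends at 12:55 PM + 25 min = 1:20 PM.
The demo ends at 1:20 PM + 125 min = 3:25 PM.
The planning session ends at 3:25 PM + 30 min = 3:55 PM.
The demo starts at 3:55 PM − 50 min = 3:05 PM.
The planning session starts at 3:05 PM + 20 min = 3:25 PM.
From 12:55 PM to 3:25 PM is 2 h 30 min.

2 h 30 min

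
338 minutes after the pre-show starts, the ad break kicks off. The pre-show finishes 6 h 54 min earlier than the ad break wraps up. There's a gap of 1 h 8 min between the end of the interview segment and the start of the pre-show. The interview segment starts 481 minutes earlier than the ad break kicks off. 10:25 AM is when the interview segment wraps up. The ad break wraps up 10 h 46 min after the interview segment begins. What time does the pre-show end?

1:02 PM

The pre-show starts at 10:25 AM + 68 min = 11:33 AM.
The ad break starts at 11:33 AM + 338 min = 5:11 PM.
The interview segment starts at 5:11 PM − 481 min = 9:10 AM.
The ad break ends at 9:10 AM + 646 min = 7:56 PM.
The pre-show ends at 7:56 PM − 414 min = 1:02 PM.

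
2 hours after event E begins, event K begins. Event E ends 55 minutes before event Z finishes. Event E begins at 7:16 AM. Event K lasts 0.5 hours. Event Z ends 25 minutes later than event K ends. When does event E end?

9:16 AM

Event K starts at 7:16 AM + 120 min = 9:16 AM.
Event K ends at 9:16 AM + 30 min = 9:46 AM.
Event Z ends at 9:46 AM + 25 min = 10:11 AM.
Event E ends at 10:11 AM − 55 min = 9:16 AM.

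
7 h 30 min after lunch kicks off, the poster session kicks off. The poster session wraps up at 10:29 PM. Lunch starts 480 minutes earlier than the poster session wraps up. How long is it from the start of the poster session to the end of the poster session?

Lunch starts at 10:29 PM − 480 min = 2:29 PM.
The poster session starts at 2:29 PM + 450 min = 9:59 PM.
From 9:59 PM to 10:29 PM is 30 minutes.

30 minutes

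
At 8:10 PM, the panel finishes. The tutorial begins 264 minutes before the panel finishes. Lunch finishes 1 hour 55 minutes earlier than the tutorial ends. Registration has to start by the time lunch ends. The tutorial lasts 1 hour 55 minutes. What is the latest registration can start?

3:46 PM

The tutorial starts at 8:10 PM − 264 min = 3:46 PM.
The tutorial ends at 3:46 PM + 115 min = 5:41 PM.
Lunch ends at 5:41 PM − 115 min = 3:46 PM.
Registration is bounded by lunch, so the latest it can start is 3:46 PM.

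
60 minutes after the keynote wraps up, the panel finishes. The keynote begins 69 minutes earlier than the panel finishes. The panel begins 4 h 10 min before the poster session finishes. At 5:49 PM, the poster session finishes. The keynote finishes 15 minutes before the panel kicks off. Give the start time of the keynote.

1:15 PM

The panel starts at 5:49 PM − 250 min = 1:39 PM.
The keynote ends at 1:39 PM − 15 min = 1:24 PM.
The panel ends at 1:24 PM + 60 min = 2:24 PM.
The keynote starts at 2:24 PM − 69 min = 1:15 PM.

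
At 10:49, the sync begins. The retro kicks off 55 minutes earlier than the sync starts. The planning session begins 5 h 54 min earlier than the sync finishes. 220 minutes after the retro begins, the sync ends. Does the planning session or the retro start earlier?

the planning session

The retro starts at 10:49 − 55 min = 09:54.
The sync ends at 09:54 + 220 min = 13:34.
The planning session starts at 13:34 − 354 min = 07:40.
The planning session starts at 07:40 and the retro starts at 09:54, so the planning session is first.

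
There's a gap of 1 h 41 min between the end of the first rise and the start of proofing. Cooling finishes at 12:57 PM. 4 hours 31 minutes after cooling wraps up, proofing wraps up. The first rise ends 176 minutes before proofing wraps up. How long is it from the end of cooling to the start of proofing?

196 minutes

Proofing ends at 12:57 PM + 271 min = 5:28 PM.
The first rise ends at 5:28 PM − 176 min = 2:32 PM.
Proofing starts at 2:32 PM + 101 min = 4:13 PM.
From 12:57 PM to 4:13 PM is 196 minutes.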